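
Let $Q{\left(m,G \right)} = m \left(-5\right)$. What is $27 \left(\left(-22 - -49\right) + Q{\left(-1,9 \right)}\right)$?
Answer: $864$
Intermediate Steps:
$Q{\left(m,G \right)} = - 5 m$
$27 \left(\left(-22 - -49\right) + Q{\left(-1,9 \right)}\right) = 27 \left(\left(-22 - -49\right) - -5\right) = 27 \left(\left(-22 + 49\right) + 5\right) = 27 \left(27 + 5\right) = 27 \cdot 32 = 864$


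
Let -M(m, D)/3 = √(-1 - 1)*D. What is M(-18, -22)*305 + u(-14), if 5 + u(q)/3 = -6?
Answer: -33 + 20130*I*√2 ≈ -33.0 + 28468.0*I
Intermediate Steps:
u(q) = -33 (u(q) = -15 + 3*(-6) = -15 - 18 = -33)
M(m, D) = -3*I*D*√2 (M(m, D) = -3*√(-1 - 1)*D = -3*√(-2)*D = -3*I*√2*D = -3*I*D*√2)
M(-18, -22)*305 + u(-14) = -3*I*(-22)*√2*305 - 33 = (66*I*√2)*305 - 33 = 20130*I*√2 - 33 = -33 + 20130*I*√2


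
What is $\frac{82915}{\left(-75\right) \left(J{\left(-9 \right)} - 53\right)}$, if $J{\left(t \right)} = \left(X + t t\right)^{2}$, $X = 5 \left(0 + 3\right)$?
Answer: $- \frac{2369}{19635} \approx -0.12065$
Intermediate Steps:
$X = 15$ ($X = 5 \cdot 3 = 15$)
$J{\left(t \right)} = \left(15 + t^{2}\right)^{2}$ ($J{\left(t \right)} = \left(15 + t t\right)^{2} = \left(15 + t^{2}\right)^{2}$)
$\frac{82915}{\left(-75\right) \left(J{\left(-9 \right)} - 53\right)} = \frac{82915}{\left(-75\right) \left(\left(15 + \left(-9\right)^{2}\right)^{2} - 53\right)} = \frac{82915}{\left(-75\right) \left(\left(15 + 81\right)^{2} - 53\right)} = \frac{82915}{\left(-75\right) \left(96^{2} - 53\right)} = \frac{82915}{\left(-75\right) \left(9216 - 53\right)} = \frac{82915}{\left(-75\right) 9163} = \frac{82915}{-687225} = 82915 \left(- \frac{1}{687225}\right) = - \frac{2369}{19635}$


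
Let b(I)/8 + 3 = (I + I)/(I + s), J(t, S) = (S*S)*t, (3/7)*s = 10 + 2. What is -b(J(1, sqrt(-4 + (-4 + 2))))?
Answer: 312/11 ≈ 28.364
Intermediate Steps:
s = 28 (s = 7*(10 + 2)/3 = (7/3)*12 = 28)
J(t, S) = t*S**2 (J(t, S) = S**2*t = t*S**2)
b(I) = -24 + 16*I/(28 + I) (b(I) = -24 + 8*((I + I)/(I + 28)) = -24 + 8*((2*I)/(28 + I)) = -24 + 8*(2*I/(28 + I)) = -24 + 16*I/(28 + I))
-b(J(1, sqrt(-4 + (-4 + 2)))) = -8*(-84 - (sqrt(-4 + (-4 + 2)))**2)/(28 + 1*(sqrt(-4 + (-4 + 2)))**2) = -8*(-84 - (sqrt(-4 - 2))**2)/(28 + 1*(sqrt(-4 - 2))**2) = -8*(-84 - (sqrt(-6))**2)/(28 + 1*(sqrt(-6))**2) = -8*(-84 - (I*sqrt(6))**2)/(28 + 1*(I*sqrt(6))**2) = -8*(-84 - (-6))/(28 + 1*(-6)) = -8*(-84 - 1*(-6))/(28 - 6) = -8*(-84 + 6)/22 = -8*(-78)/22 = -1*(-312/11) = 312/11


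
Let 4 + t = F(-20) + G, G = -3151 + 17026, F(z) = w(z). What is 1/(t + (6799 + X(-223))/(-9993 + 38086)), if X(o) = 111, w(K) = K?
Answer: 28093/389123053 ≈ 7.2196e-5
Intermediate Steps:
F(z) = z
G = 13875
t = 13851 (t = -4 + (-20 + 13875) = -4 + 13855 = 13851)
1/(t + (6799 + X(-223))/(-9993 + 38086)) = 1/(13851 + (6799 + 111)/(-9993 + 38086)) = 1/(13851 + 6910/28093) = 1/(389123053/28093) = 28093/389123053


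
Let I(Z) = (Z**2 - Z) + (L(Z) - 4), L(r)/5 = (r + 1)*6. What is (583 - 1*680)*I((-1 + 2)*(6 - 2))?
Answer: -15326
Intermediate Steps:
L(r) = 30 + 30*r (L(r) = 5*((r + 1)*6) = 5*((1 + r)*6) = 5*(6 + 6*r) = 30 + 30*r)
I(Z) = 26 + Z**2 + 29*Z (I(Z) = (Z**2 - Z) + ((30 + 30*Z) - 4) = (Z**2 - Z) + (26 + 30*Z) = 26 + Z**2 + 29*Z)
(583 - 1*680)*I((-1 + 2)*(6 - 2)) = (583 - 1*680)*(26 + ((-1 + 2)*(6 - 2))**2 + 29*((-1 + 2)*(6 - 2))) = (583 - 680)*(26 + (1*4)**2 + 29*(1*4)) = -97*(26 + 4**2 + 29*4) = -97*(26 + 16 + 116) = -97*158 = -15326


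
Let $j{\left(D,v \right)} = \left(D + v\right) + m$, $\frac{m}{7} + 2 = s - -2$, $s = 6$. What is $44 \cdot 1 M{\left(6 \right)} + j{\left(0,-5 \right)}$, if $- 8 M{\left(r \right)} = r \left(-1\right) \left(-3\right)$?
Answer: $-62$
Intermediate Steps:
$m = 42$ ($m = -14 + 7 \left(6 - -2\right) = -14 + 7 \left(6 + 2\right) = -14 + 7 \cdot 8 = -14 + 56 = 42$)
$j{\left(D,v \right)} = 42 + D + v$ ($j{\left(D,v \right)} = \left(D + v\right) + 42 = 42 + D + v$)
$M{\left(r \right)} = - \frac{3 r}{8}$ ($M{\left(r \right)} = - \frac{r \left(-1\right) \left(-3\right)}{8} = - \frac{- r \left(-3\right)}{8} = - \frac{3 r}{8}$)
$44 \cdot 1 M{\left(6 \right)} + j{\left(0,-5 \right)} = 44 \cdot 1 \left(\left(- \frac{3}{8}\right) 6\right) + \left(42 + 0 - 5\right) = 44 \cdot 1 \left(- \frac{9}{4}\right) + 37 = 44 \left(- \frac{9}{4}\right) + 37 = -99 + 37 = -62$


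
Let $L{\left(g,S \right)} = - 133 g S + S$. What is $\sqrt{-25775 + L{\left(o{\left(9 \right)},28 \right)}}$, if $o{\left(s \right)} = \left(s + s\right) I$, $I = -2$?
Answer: $\sqrt{108317} \approx 329.12$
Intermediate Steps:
$o{\left(s \right)} = - 4 s$ ($o{\left(s \right)} = \left(s + s\right) \left(-2\right) = 2 s \left(-2\right) = - 4 s$)
$L{\left(g,S \right)} = S - 133 S g$ ($L{\left(g,S \right)} = - 133 S g + S = S - 133 S g$)
$\sqrt{-25775 + L{\left(o{\left(9 \right)},28 \right)}} = \sqrt{-25775 + 28 \left(1 - 133 \left(\left(-4\right) 9\right)\right)} = \sqrt{-25775 + 28 \left(1 - -4788\right)} = \sqrt{-25775 + 28 \left(1 + 4788\right)} = \sqrt{-25775 + 28 \cdot 4789} = \sqrt{-25775 + 134092} = \sqrt{108317}$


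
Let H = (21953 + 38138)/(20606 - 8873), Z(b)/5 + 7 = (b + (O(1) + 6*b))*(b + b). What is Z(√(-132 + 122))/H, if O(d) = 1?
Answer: -8623755/60091 + 117330*I*√10/60091 ≈ -143.51 + 6.1745*I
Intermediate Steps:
Z(b) = -35 + 10*b*(1 + 7*b) (Z(b) = -35 + 5*((b + (1 + 6*b))*(b + b)) = -35 + 5*((1 + 7*b)*(2*b)) = -35 + 5*(2*b*(1 + 7*b)) = -35 + 10*b*(1 + 7*b))
H = 60091/11733 ≈ 5.1215
Z(√(-132 + 122))/H = (-35 + 10*√(-132 + 122) + 70*(√(-132 + 122))²)/(60091/11733) = (-35 + 10*√(-10) + 70*(√(-10))²)*(11733/60091) = (-35 + 10*(I*√10) + 70*(I*√10)²)*(11733/60091) = (-35 + 10*I*√10 + 70*(-10))*(11733/60091) = (-35 + 10*I*√10 - 700)*(11733/60091) = (-735 + 10*I*√10)*(11733/60091) = -8623755/60091 + 117330*I*√10/60091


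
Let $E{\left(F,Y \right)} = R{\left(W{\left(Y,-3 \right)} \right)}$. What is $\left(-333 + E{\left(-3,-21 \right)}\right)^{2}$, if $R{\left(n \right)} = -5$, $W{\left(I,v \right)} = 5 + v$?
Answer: $114244$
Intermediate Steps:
$E{\left(F,Y \right)} = -5$
$\left(-333 + E{\left(-3,-21 \right)}\right)^{2} = \left(-333 - 5\right)^{2} = \left(-338\right)^{2} = 114244$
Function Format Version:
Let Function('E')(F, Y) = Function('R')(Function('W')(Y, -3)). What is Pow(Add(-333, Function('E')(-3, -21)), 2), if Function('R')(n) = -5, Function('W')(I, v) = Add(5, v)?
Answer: 114244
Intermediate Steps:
Function('E')(F, Y) = -5
Pow(Add(-333, Function('E')(-3, -21)), 2) = Pow(Add(-333, -5), 2) = Pow(-338, 2) = 114244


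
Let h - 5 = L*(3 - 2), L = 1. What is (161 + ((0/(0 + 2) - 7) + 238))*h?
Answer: 2352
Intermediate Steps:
h = 6 (h = 5 + 1*(3 - 2) = 5 + 1*1 = 5 + 1 = 6)
(161 + ((0/(0 + 2) - 7) + 238))*h = (161 + ((0/(0 + 2) - 7) + 238))*6 = (161 + ((0/2 - 7) + 238))*6 = (161 + (((½)*0 - 7) + 238))*6 = (161 + ((0 - 7) + 238))*6 = (161 + (-7 + 238))*6 = (161 + 231)*6 = 392*6 = 2352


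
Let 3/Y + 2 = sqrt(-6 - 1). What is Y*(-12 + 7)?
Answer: 30/11 + 15*I*sqrt(7)/11 ≈ 2.7273 + 3.6078*I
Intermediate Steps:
Y = 3/(-2 + I*sqrt(7)) (Y = 3/(-2 + sqrt(-6 - 1)) = 3/(-2 + sqrt(-7)) = 3/(-2 + I*sqrt(7)) ≈ -0.54545 - 0.72157*I)
Y*(-12 + 7) = (-6/11 - 3*I*sqrt(7)/11)*(-12 + 7) = (-6/11 - 3*I*sqrt(7)/11)*(-5) = 30/11 + 15*I*sqrt(7)/11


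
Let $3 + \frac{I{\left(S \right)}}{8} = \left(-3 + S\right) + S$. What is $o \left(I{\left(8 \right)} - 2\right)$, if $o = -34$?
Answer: $-2652$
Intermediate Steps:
$I{\left(S \right)} = -48 + 16 S$ ($I{\left(S \right)} = -24 + 8 \left(\left(-3 + S\right) + S\right) = -24 + 8 \left(-3 + 2 S\right) = -24 + \left(-24 + 16 S\right) = -48 + 16 S$)
$o \left(I{\left(8 \right)} - 2\right) = - 34 \left(\left(-48 + 16 \cdot 8\right) - 2\right) = - 34 \left(\left(-48 + 128\right) - 2\right) = - 34 \left(80 - 2\right) = \left(-34\right) 78 = -2652$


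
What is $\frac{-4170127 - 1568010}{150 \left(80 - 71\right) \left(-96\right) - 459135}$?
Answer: $\frac{5738137}{588735} \approx 9.7466$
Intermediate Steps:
$\frac{-4170127 - 1568010}{150 \left(80 - 71\right) \left(-96\right) - 459135} = - \frac{5738137}{150 \left(80 - 71\right) \left(-96\right) - 459135} = - \frac{5738137}{150 \cdot 9 \left(-96\right) - 459135} = - \frac{5738137}{1350 \left(-96\right) - 459135} = - \frac{5738137}{-129600 - 459135} = - \frac{5738137}{-588735} = \left(-5738137\right) \left(- \frac{1}{588735}\right) = \frac{5738137}{588735}$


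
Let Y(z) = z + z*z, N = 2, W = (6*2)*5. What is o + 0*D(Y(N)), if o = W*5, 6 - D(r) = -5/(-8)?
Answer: 300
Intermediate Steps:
W = 60 (W = 12*5 = 60)
Y(z) = z + z²
D(r) = 43/8 (D(r) = 6 - (-5)/(-8) = 6 - (-5)*(-1)/8 = 6 - 1*5/8 = 6 - 5/8 = 43/8)
o = 300 (o = 60*5 = 300)
o + 0*D(Y(N)) = 300 + 0*(43/8) = 300 + 0 = 300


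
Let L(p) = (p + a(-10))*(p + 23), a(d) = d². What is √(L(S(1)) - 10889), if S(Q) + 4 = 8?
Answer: I*√8081 ≈ 89.894*I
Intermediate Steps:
S(Q) = 4 (S(Q) = -4 + 8 = 4)
L(p) = (23 + p)*(100 + p) (L(p) = (p + (-10)²)*(p + 23) = (p + 100)*(23 + p) = (100 + p)*(23 + p) = (23 + p)*(100 + p))
√(L(S(1)) - 10889) = √((2300 + 4² + 123*4) - 10889) = √((2300 + 16 + 492) - 10889) = √(2808 - 10889) = √(-8081) = I*√8081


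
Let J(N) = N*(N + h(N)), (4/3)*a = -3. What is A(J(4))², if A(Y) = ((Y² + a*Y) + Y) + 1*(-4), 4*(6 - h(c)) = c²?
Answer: 293764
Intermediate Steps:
a = -9/4 (a = (¾)*(-3) = -9/4 ≈ -2.2500)
h(c) = 6 - c²/4
J(N) = N*(6 + N - N²/4) (J(N) = N*(N + (6 - N²/4)) = N*(6 + N - N²/4))
A(Y) = -4 + Y² - 5*Y/4 (A(Y) = ((Y² - 9*Y/4) + Y) + 1*(-4) = (Y² - 5*Y/4) - 4 = -4 + Y² - 5*Y/4)
A(J(4))² = (-4 + ((¼)*4*(24 - 1*4² + 4*4))² - 5*4*(24 - 1*4² + 4*4)/16)² = (-4 + ((¼)*4*(24 - 1*16 + 16))² - 5*4*(24 - 1*16 + 16)/16)² = (-4 + ((¼)*4*(24 - 16 + 16))² - 5*4*(24 - 16 + 16)/16)² = (-4 + ((¼)*4*24)² - 5*4*24/16)² = (-4 + 24² - 5/4*24)² = (-4 + 576 - 30)² = 542² = 293764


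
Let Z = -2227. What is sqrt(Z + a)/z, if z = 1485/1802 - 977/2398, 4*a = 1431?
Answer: 1080299*I*sqrt(7477)/900238 ≈ 103.76*I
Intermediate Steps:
a = 1431/4 (a = (1/4)*1431 = 1431/4 ≈ 357.75)
z = 450119/1080299 (z = 1485*(1/1802) - 977*1/2398 = 1485/1802 - 977/2398 = 450119/1080299 ≈ 0.41666)
sqrt(Z + a)/z = sqrt(-2227 + 1431/4)/(450119/1080299) = sqrt(-7477/4)*(1080299/450119) = (I*sqrt(7477)/2)*(1080299/450119) = 1080299*I*sqrt(7477)/900238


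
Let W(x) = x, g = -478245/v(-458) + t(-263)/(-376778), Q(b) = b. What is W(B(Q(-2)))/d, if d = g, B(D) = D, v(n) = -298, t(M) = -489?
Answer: -56139922/45048085083 ≈ -0.0012462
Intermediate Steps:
g = 45048085083/28069961 (g = -478245/(-298) - 489/(-376778) = -478245*(-1/298) - 489*(-1/376778) = 478245/298 + 489/376778 = 45048085083/28069961 ≈ 1604.8)
d = 45048085083/28069961 ≈ 1604.8
W(B(Q(-2)))/d = -2/45048085083/28069961 = -2*28069961/45048085083 = -56139922/45048085083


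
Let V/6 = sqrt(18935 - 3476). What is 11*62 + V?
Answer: 682 + 6*sqrt(15459) ≈ 1428.0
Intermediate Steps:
V = 6*sqrt(15459) (V = 6*sqrt(18935 - 3476) = 6*sqrt(15459) ≈ 746.01)
11*62 + V = 11*62 + 6*sqrt(15459) = 682 + 6*sqrt(15459)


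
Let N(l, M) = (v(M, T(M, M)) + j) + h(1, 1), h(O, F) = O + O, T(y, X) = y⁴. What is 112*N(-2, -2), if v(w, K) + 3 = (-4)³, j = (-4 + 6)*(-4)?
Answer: -8176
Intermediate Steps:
j = -8 (j = 2*(-4) = -8)
v(w, K) = -67 (v(w, K) = -3 + (-4)³ = -3 - 64 = -67)
h(O, F) = 2*O
N(l, M) = -73 (N(l, M) = (-67 - 8) + 2*1 = -75 + 2 = -73)
112*N(-2, -2) = 112*(-73) = -8176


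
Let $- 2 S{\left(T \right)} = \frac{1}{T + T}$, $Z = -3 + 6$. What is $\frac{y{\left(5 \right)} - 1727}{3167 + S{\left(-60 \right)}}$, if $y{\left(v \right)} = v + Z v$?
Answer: $- \frac{409680}{760081} \approx -0.53899$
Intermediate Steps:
$Z = 3$
$y{\left(v \right)} = 4 v$ ($y{\left(v \right)} = v + 3 v = 4 v$)
$S{\left(T \right)} = - \frac{1}{4 T}$ ($S{\left(T \right)} = - \frac{1}{2 \left(T + T\right)} = - \frac{1}{2 \cdot 2 T} = - \frac{\frac{1}{2} \frac{1}{T}}{2} = - \frac{1}{4 T}$)
$\frac{y{\left(5 \right)} - 1727}{3167 + S{\left(-60 \right)}} = \frac{4 \cdot 5 - 1727}{3167 - \frac{1}{4 \left(-60\right)}} = \frac{20 - 1727}{3167 - - \frac{1}{240}} = - \frac{1707}{3167 + \frac{1}{240}} = - \frac{1707}{\frac{760081}{240}} = \left(-1707\right) \frac{240}{760081} = - \frac{409680}{760081}$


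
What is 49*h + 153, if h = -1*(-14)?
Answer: 839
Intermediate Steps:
h = 14
49*h + 153 = 49*14 + 153 = 686 + 153 = 839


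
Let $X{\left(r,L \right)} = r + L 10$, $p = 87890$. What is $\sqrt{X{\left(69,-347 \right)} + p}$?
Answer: $\sqrt{84489} \approx 290.67$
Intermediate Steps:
$X{\left(r,L \right)} = r + 10 L$
$\sqrt{X{\left(69,-347 \right)} + p} = \sqrt{\left(69 + 10 \left(-347\right)\right) + 87890} = \sqrt{\left(69 - 3470\right) + 87890} = \sqrt{-3401 + 87890} = \sqrt{84489}$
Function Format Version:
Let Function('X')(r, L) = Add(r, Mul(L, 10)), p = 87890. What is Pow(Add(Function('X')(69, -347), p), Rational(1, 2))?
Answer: Pow(84489, Rational(1, 2)) ≈ 290.67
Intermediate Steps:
Function('X')(r, L) = Add(r, Mul(10, L))
Pow(Add(Function('X')(69, -347), p), Rational(1, 2)) = Pow(Add(Add(69, Mul(10, -347)), 87890), Rational(1, 2)) = Pow(Add(Add(69, -3470), 87890), Rational(1, 2)) = Pow(Add(-3401, 87890), Rational(1, 2)) = Pow(84489, Rational(1, 2))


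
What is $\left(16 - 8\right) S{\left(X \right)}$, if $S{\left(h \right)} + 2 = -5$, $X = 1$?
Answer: $-56$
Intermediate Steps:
$S{\left(h \right)} = -7$ ($S{\left(h \right)} = -2 - 5 = -7$)
$\left(16 - 8\right) S{\left(X \right)} = \left(16 - 8\right) \left(-7\right) = 8 \left(-7\right) = -56$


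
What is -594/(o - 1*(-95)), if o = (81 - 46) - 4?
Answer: -33/7 ≈ -4.7143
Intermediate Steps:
o = 31 (o = 35 - 4 = 31)
-594/(o - 1*(-95)) = -594/(31 - 1*(-95)) = -594/(31 + 95) = -594/126 = -594*1/126 = -33/7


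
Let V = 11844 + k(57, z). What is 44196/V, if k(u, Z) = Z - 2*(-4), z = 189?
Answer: 44196/12041 ≈ 3.6705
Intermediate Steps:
k(u, Z) = 8 + Z (k(u, Z) = Z + 8 = 8 + Z)
V = 12041 (V = 11844 + (8 + 189) = 11844 + 197 = 12041)
44196/V = 44196/12041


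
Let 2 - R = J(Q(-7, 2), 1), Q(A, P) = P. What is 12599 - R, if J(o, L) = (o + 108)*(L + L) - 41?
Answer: 12776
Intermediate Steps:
J(o, L) = -41 + 2*L*(108 + o) (J(o, L) = (108 + o)*(2*L) - 41 = 2*L*(108 + o) - 41 = -41 + 2*L*(108 + o))
R = -177 (R = 2 - (-41 + 216*1 + 2*1*2) = 2 - (-41 + 216 + 4) = 2 - 1*179 = 2 - 179 = -177)
12599 - R = 12599 - 1*(-177) = 12599 + 177 = 12776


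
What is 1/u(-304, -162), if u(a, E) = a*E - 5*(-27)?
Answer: 1/49383 ≈ 2.0250e-5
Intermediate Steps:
u(a, E) = 135 + E*a (u(a, E) = E*a + 135 = 135 + E*a)
1/u(-304, -162) = 1/(135 - 162*(-304)) = 1/(135 + 49248) = 1/49383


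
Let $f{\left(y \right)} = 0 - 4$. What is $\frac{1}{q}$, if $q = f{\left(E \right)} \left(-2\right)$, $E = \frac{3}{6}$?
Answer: $\frac{1}{8} \approx 0.125$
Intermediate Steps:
$E = \frac{1}{2}$ ($E = 3 \cdot \frac{1}{6} = \frac{1}{2} \approx 0.5$)
$f{\left(y \right)} = -4$ ($f{\left(y \right)} = 0 - 4 = -4$)
$q = 8$ ($q = \left(-4\right) \left(-2\right) = 8$)
$\frac{1}{q} = \frac{1}{8}$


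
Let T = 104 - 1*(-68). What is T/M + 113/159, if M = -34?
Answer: -11753/2703 ≈ -4.3481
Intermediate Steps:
T = 172 (T = 104 + 68 = 172)
T/M + 113/159 = 172/(-34) + 113/159 = 172*(-1/34) + 113*(1/159) = -86/17 + 113/159 = -11753/2703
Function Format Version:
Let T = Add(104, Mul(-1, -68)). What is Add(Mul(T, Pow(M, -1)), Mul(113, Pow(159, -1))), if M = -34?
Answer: Rational(-11753, 2703) ≈ -4.3481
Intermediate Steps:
T = 172 (T = Add(104, 68) = 172)
Add(Mul(T, Pow(M, -1)), Mul(113, Pow(159, -1))) = Add(Mul(172, Pow(-34, -1)), Mul(113, Pow(159, -1))) = Add(Mul(172, Rational(-1, 34)), Mul(113, Rational(1, 159))) = Add(Rational(-86, 17), Rational(113, 159)) = Rational(-11753, 2703)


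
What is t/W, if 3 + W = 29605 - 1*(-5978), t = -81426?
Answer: -13571/5930 ≈ -2.2885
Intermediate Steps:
W = 35580 (W = -3 + (29605 - 1*(-5978)) = -3 + (29605 + 5978) = -3 + 35583 = 35580)
t/W = -81426/35580 = -81426*1/35580 = -13571/5930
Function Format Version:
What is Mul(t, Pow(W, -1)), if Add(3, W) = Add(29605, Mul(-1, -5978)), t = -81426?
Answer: Rational(-13571, 5930) ≈ -2.2885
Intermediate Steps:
W = 35580 (W = Add(-3, Add(29605, Mul(-1, -5978))) = Add(-3, Add(29605, 5978)) = Add(-3, 35583) = 35580)
Mul(t, Pow(W, -1)) = Mul(-81426, Pow(35580, -1)) = Mul(-81426, Rational(1, 35580)) = Rational(-13571, 5930)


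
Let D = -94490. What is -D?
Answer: 94490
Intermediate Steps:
-D = -1*(-94490) = 94490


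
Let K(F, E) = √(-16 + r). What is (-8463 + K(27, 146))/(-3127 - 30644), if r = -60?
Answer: 2821/11257 - 2*I*√19/33771 ≈ 0.2506 - 0.00025814*I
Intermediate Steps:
K(F, E) = 2*I*√19 (K(F, E) = √(-16 - 60) = √(-76) = 2*I*√19)
(-8463 + K(27, 146))/(-3127 - 30644) = (-8463 + 2*I*√19)/(-3127 - 30644) = (-8463 + 2*I*√19)/(-33771) = (-8463 + 2*I*√19)*(-1/33771) = 2821/11257 - 2*I*√19/33771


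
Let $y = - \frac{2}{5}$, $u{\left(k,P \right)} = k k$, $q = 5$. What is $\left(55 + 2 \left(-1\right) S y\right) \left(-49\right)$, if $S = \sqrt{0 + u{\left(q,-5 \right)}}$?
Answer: $-2891$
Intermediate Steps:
$u{\left(k,P \right)} = k^{2}$
$S = 5$ ($S = \sqrt{0 + 5^{2}} = \sqrt{0 + 25} = \sqrt{25} = 5$)
$y = - \frac{2}{5}$ ($y = \left(-2\right) \frac{1}{5} = - \frac{2}{5} \approx -0.4$)
$\left(55 + 2 \left(-1\right) S y\right) \left(-49\right) = \left(55 + 2 \left(-1\right) 5 \left(- \frac{2}{5}\right)\right) \left(-49\right) = \left(55 + \left(-2\right) 5 \left(- \frac{2}{5}\right)\right) \left(-49\right) = \left(55 - -4\right) \left(-49\right) = \left(55 + 4\right) \left(-49\right) = 59 \left(-49\right) = -2891$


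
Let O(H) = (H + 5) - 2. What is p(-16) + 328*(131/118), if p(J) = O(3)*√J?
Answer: 21484/59 + 24*I ≈ 364.14 + 24.0*I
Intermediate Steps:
O(H) = 3 + H (O(H) = (5 + H) - 2 = 3 + H)
p(J) = 6*√J (p(J) = (3 + 3)*√J = 6*√J)
p(-16) + 328*(131/118) = 6*√(-16) + 328*(131/118) = 6*(4*I) + 328*(131*(1/118)) = 24*I + 328*(131/118) = 24*I + 21484/59 = 21484/59 + 24*I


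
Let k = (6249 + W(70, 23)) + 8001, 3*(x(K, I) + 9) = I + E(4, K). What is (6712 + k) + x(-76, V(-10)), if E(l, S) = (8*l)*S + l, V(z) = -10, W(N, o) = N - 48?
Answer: 60487/3 ≈ 20162.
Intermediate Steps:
W(N, o) = -48 + N
E(l, S) = l + 8*S*l (E(l, S) = 8*S*l + l = l + 8*S*l)
x(K, I) = -23/3 + I/3 + 32*K/3 (x(K, I) = -9 + (I + 4*(1 + 8*K))/3 = -9 + (I + (4 + 32*K))/3 = -9 + (4 + I + 32*K)/3 = -9 + (4/3 + I/3 + 32*K/3) = -23/3 + I/3 + 32*K/3)
k = 14272 (k = (6249 + (-48 + 70)) + 8001 = (6249 + 22) + 8001 = 6271 + 8001 = 14272)
(6712 + k) + x(-76, V(-10)) = (6712 + 14272) + (-23/3 + (⅓)*(-10) + (32/3)*(-76)) = 20984 + (-23/3 - 10/3 - 2432/3) = 20984 - 2465/3 = 60487/3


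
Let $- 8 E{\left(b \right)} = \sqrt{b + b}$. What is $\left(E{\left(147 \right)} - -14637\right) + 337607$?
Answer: $352244 - \frac{7 \sqrt{6}}{8} \approx 3.5224 \cdot 10^{5}$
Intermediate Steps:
$E{\left(b \right)} = - \frac{\sqrt{2} \sqrt{b}}{8}$ ($E{\left(b \right)} = - \frac{\sqrt{b + b}}{8} = - \frac{\sqrt{2 b}}{8} = - \frac{\sqrt{2} \sqrt{b}}{8}$)
$\left(E{\left(147 \right)} - -14637\right) + 337607 = \left(- \frac{\sqrt{2} \sqrt{147}}{8} - -14637\right) + 337607 = \left(- \frac{\sqrt{2} \cdot 7 \sqrt{3}}{8} + 14637\right) + 337607 = \left(- \frac{7 \sqrt{6}}{8} + 14637\right) + 337607 = \left(14637 - \frac{7 \sqrt{6}}{8}\right) + 337607 = 352244 - \frac{7 \sqrt{6}}{8}$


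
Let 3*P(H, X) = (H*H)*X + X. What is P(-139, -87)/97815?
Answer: -560338/97815 ≈ -5.7285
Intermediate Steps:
P(H, X) = X/3 + X*H²/3 (P(H, X) = ((H*H)*X + X)/3 = (H²*X + X)/3 = (X*H² + X)/3 = (X + X*H²)/3 = X/3 + X*H²/3)
P(-139, -87)/97815 = ((⅓)*(-87)*(1 + (-139)²))/97815 = ((⅓)*(-87)*(1 + 19321))*(1/97815) = ((⅓)*(-87)*19322)*(1/97815) = -560338*1/97815 = -560338/97815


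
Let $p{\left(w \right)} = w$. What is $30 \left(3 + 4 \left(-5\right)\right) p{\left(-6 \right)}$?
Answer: $3060$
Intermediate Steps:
$30 \left(3 + 4 \left(-5\right)\right) p{\left(-6 \right)} = 30 \left(3 + 4 \left(-5\right)\right) \left(-6\right) = 30 \left(3 - 20\right) \left(-6\right) = 30 \left(-17\right) \left(-6\right) = \left(-510\right) \left(-6\right) = 3060$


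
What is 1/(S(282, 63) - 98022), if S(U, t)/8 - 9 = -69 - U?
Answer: -1/100758 ≈ -9.9248e-6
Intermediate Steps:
S(U, t) = -480 - 8*U (S(U, t) = 72 + 8*(-69 - U) = 72 + (-552 - 8*U) = -480 - 8*U)
1/(S(282, 63) - 98022) = 1/((-480 - 8*282) - 98022) = 1/((-480 - 2256) - 98022) = 1/(-2736 - 98022) = 1/(-100758) = -1/100758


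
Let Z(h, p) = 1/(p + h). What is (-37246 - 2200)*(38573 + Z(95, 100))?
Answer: -296702398256/195 ≈ -1.5216e+9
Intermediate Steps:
Z(h, p) = 1/(h + p)
(-37246 - 2200)*(38573 + Z(95, 100)) = (-37246 - 2200)*(38573 + 1/(95 + 100)) = -39446*(38573 + 1/195) = -39446*7521736/195 = -296702398256/195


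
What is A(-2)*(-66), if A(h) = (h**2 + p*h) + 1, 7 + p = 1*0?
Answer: -1254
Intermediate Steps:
p = -7 (p = -7 + 1*0 = -7 + 0 = -7)
A(h) = 1 + h**2 - 7*h (A(h) = (h**2 - 7*h) + 1 = 1 + h**2 - 7*h)
A(-2)*(-66) = (1 + (-2)**2 - 7*(-2))*(-66) = (1 + 4 + 14)*(-66) = 19*(-66) = -1254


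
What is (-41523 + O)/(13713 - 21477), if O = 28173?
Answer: 2225/1294 ≈ 1.7195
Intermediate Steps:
(-41523 + O)/(13713 - 21477) = (-41523 + 28173)/(13713 - 21477) = -13350/(-7764) = -13350*(-1/7764) = 2225/1294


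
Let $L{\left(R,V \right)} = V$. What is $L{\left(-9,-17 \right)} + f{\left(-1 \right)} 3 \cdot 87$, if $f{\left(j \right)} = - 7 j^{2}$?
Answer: $-1844$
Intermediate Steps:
$L{\left(-9,-17 \right)} + f{\left(-1 \right)} 3 \cdot 87 = -17 + - 7 \left(-1\right)^{2} \cdot 3 \cdot 87 = -17 + \left(-7\right) 1 \cdot 3 \cdot 87 = -17 + \left(-7\right) 3 \cdot 87 = -17 - 1827 = -1844$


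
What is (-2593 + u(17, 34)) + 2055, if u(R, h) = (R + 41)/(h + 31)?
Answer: -34912/65 ≈ -537.11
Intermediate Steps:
u(R, h) = (41 + R)/(31 + h)
(-2593 + u(17, 34)) + 2055 = (-2593 + (41 + 17)/(31 + 34)) + 2055 = (-2593 + 58/65) + 2055 = -168487/65 + 2055 = -34912/65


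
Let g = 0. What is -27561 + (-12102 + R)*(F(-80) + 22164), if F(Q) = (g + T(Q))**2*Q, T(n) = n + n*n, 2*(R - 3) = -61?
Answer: 38758238398201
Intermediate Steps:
R = -55/2 (R = 3 + (1/2)*(-61) = 3 - 61/2 = -55/2 ≈ -27.500)
T(n) = n + n**2
F(Q) = Q**3*(1 + Q)**2 (F(Q) = (0 + Q*(1 + Q))**2*Q = (Q*(1 + Q))**2*Q = (Q**2*(1 + Q)**2)*Q = Q**3*(1 + Q)**2)
-27561 + (-12102 + R)*(F(-80) + 22164) = -27561 + (-12102 - 55/2)*((-80)**3*(1 - 80)**2 + 22164) = -27561 - 24259*(-512000*(-79)**2 + 22164)/2 = -27561 - 24259*(-512000*6241 + 22164)/2 = -27561 - 24259*(-3195392000 + 22164)/2 = -27561 - 24259/2*(-3195369836) = -27561 + 38758238425762 = 38758238398201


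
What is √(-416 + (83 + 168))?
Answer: I*√165 ≈ 12.845*I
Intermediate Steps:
√(-416 + (83 + 168)) = √(-416 + 251) = √(-165) = I*√165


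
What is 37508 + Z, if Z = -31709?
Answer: 5799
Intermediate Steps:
37508 + Z = 37508 - 31709 = 5799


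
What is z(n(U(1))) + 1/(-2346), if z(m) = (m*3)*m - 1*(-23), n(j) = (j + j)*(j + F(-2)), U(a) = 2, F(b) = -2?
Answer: 53957/2346 ≈ 23.000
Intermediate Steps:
n(j) = 2*j*(-2 + j) (n(j) = (j + j)*(j - 2) = (2*j)*(-2 + j) = 2*j*(-2 + j))
z(m) = 23 + 3*m² (z(m) = (3*m)*m + 23 = 3*m² + 23 = 23 + 3*m²)
z(n(U(1))) + 1/(-2346) = (23 + 3*(2*2*(-2 + 2))²) + 1/(-2346) = (23 + 3*(2*2*0)²) - 1/2346 = (23 + 3*0²) - 1/2346 = (23 + 3*0) - 1/2346 = (23 + 0) - 1/2346 = 23 - 1/2346 = 53957/2346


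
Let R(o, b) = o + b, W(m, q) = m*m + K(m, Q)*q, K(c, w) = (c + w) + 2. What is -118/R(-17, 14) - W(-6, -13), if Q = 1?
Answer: -107/3 ≈ -35.667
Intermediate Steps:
K(c, w) = 2 + c + w
W(m, q) = m² + q*(3 + m) (W(m, q) = m*m + (2 + m + 1)*q = m² + (3 + m)*q = m² + q*(3 + m))
R(o, b) = b + o
-118/R(-17, 14) - W(-6, -13) = -118/(14 - 17) - ((-6)² - 13*(3 - 6)) = -118/(-3) - (36 - 13*(-3)) = -118*(-⅓) - (36 + 39) = 118/3 - 1*75 = 118/3 - 75 = -107/3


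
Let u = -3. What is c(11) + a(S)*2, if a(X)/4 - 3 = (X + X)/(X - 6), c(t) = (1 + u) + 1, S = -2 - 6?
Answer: 225/7 ≈ 32.143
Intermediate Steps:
S = -8
c(t) = -1 (c(t) = (1 - 3) + 1 = -2 + 1 = -1)
a(X) = 12 + 8*X/(-6 + X) (a(X) = 12 + 4*((X + X)/(X - 6)) = 12 + 4*((2*X)/(-6 + X)) = 12 + 4*(2*X/(-6 + X)) = 12 + 8*X/(-6 + X))
c(11) + a(S)*2 = -1 + (4*(-18 + 5*(-8))/(-6 - 8))*2 = -1 + (4*(-18 - 40)/(-14))*2 = -1 + (4*(-1/14)*(-58))*2 = -1 + (116/7)*2 = -1 + 232/7 = 225/7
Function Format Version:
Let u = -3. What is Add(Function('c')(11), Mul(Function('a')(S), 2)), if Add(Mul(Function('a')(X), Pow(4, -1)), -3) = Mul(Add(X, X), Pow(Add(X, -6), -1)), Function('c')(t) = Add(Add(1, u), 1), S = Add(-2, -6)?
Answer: Rational(225, 7) ≈ 32.143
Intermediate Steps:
S = -8
Function('c')(t) = -1 (Function('c')(t) = Add(Add(1, -3), 1) = Add(-2, 1) = -1)
Function('a')(X) = Add(12, Mul(8, X, Pow(Add(-6, X), -1))) (Function('a')(X) = Add(12, Mul(4, Mul(Add(X, X), Pow(Add(X, -6), -1)))) = Add(12, Mul(4, Mul(Mul(2, X), Pow(Add(-6, X), -1)))) = Add(12, Mul(4, Mul(2, X, Pow(Add(-6, X), -1)))) = Add(12, Mul(8, X, Pow(Add(-6, X), -1))))
Add(Function('c')(11), Mul(Function('a')(S), 2)) = Add(-1, Mul(Mul(4, Pow(Add(-6, -8), -1), Add(-18, Mul(5, -8))), 2)) = Add(-1, Mul(Mul(4, Pow(-14, -1), Add(-18, -40)), 2)) = Add(-1, Mul(Mul(4, Rational(-1, 14), -58), 2)) = Add(-1, Mul(Rational(116, 7), 2)) = Add(-1, Rational(232, 7)) = Rational(225, 7)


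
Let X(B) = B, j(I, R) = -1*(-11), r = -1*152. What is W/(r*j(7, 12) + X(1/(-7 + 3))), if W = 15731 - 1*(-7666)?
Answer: -93588/6689 ≈ -13.991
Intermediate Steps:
r = -152
j(I, R) = 11
W = 23397 (W = 15731 + 7666 = 23397)
W/(r*j(7, 12) + X(1/(-7 + 3))) = 23397/(-152*11 + 1/(-7 + 3)) = 23397/(-1672 + 1/(-4)) = 23397/(-1672 - ¼) = 23397/(-6689/4) = 23397*(-4/6689) = -93588/6689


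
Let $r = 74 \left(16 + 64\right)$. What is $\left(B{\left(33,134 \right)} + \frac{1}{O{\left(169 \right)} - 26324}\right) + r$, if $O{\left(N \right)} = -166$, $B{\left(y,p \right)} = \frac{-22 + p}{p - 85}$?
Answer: $\frac{1098169433}{185430} \approx 5922.3$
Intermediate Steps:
$B{\left(y,p \right)} = \frac{-22 + p}{-85 + p}$
$r = 5920$ ($r = 74 \cdot 80 = 5920$)
$\left(B{\left(33,134 \right)} + \frac{1}{O{\left(169 \right)} - 26324}\right) + r = \left(\frac{-22 + 134}{-85 + 134} + \frac{1}{-166 - 26324}\right) + 5920 = \left(\frac{1}{49} \cdot 112 + \frac{1}{-26490}\right) + 5920 = \left(\frac{1}{49} \cdot 112 - \frac{1}{26490}\right) + 5920 = \left(\frac{16}{7} - \frac{1}{26490}\right) + 5920 = \frac{423833}{185430} + 5920 = \frac{1098169433}{185430}$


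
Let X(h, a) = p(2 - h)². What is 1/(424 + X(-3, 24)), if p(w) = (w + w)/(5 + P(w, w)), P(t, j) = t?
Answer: 1/425 ≈ 0.0023529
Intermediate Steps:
p(w) = 2*w/(5 + w) (p(w) = (w + w)/(5 + w) = (2*w)/(5 + w) = 2*w/(5 + w))
X(h, a) = 4*(2 - h)²/(7 - h)² (X(h, a) = (2*(2 - h)/(5 + (2 - h)))² = (2*(2 - h)/(7 - h))² = 4*(2 - h)²/(7 - h)²)
1/(424 + X(-3, 24)) = 1/(424 + 4*(-2 - 3)²/(-7 - 3)²) = 1/(424 + 4*(-5)²/(-10)²) = 1/(424 + 4*(1/100)*25) = 1/(424 + 1) = 1/425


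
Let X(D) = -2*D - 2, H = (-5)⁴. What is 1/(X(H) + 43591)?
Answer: 1/42339 ≈ 2.3619e-5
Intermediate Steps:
H = 625
X(D) = -2 - 2*D
1/(X(H) + 43591) = 1/((-2 - 2*625) + 43591) = 1/((-2 - 1250) + 43591) = 1/(-1252 + 43591) = 1/42339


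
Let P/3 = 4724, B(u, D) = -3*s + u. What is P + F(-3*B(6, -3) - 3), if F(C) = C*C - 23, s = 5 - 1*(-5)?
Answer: 18910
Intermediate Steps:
s = 10 (s = 5 + 5 = 10)
B(u, D) = -30 + u (B(u, D) = -3*10 + u = -30 + u)
P = 14172 (P = 3*4724 = 14172)
F(C) = -23 + C² (F(C) = C² - 23 = -23 + C²)
P + F(-3*B(6, -3) - 3) = 14172 + (-23 + (-3*(-30 + 6) - 3)²) = 14172 + (-23 + (-3*(-24) - 3)²) = 14172 + (-23 + (72 - 3)²) = 14172 + (-23 + 69²) = 14172 + (-23 + 4761) = 14172 + 4738 = 18910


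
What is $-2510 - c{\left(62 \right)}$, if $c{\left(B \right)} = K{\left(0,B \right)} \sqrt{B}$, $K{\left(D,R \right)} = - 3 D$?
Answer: $-2510$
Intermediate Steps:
$c{\left(B \right)} = 0$ ($c{\left(B \right)} = \left(-3\right) 0 \sqrt{B} = 0 \sqrt{B} = 0$)
$-2510 - c{\left(62 \right)} = -2510 - 0 = -2510 + 0 = -2510$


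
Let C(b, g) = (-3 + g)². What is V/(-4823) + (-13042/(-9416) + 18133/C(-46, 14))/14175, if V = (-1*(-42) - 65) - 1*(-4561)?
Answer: -1493671547/1605686940 ≈ -0.93024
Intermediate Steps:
V = 4538 (V = (42 - 65) + 4561 = -23 + 4561 = 4538)
V/(-4823) + (-13042/(-9416) + 18133/C(-46, 14))/14175 = 4538/(-4823) + (-13042/(-9416) + 18133/((-3 + 14)²))/14175 = 4538*(-1/4823) + (-13042*(-1/9416) + 18133/(11²))*(1/14175) = -4538/4823 + (6521/4708 + 18133/121)*(1/14175) = -4538/4823 + (7832655/51788)*(1/14175) = -4538/4823 + 174059/16313220 = -1493671547/1605686940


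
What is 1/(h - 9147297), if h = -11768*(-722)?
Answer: -1/650801 ≈ -1.5366e-6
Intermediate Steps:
h = 8496496
1/(h - 9147297) = 1/(8496496 - 9147297) = 1/(-650801) = -1/650801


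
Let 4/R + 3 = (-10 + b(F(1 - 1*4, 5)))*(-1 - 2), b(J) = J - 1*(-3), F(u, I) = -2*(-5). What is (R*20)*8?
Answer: -160/3 ≈ -53.333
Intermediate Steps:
F(u, I) = 10
b(J) = 3 + J (b(J) = J + 3 = 3 + J)
R = -1/3 (R = 4/(-3 + (-10 + (3 + 10))*(-1 - 2)) = 4/(-3 + (-10 + 13)*(-3)) = 4/(-3 + 3*(-3)) = 4/(-3 - 9) = 4/(-12) = 4*(-1/12) = -1/3 ≈ -0.33333)
(R*20)*8 = -1/3*20*8 = -20/3*8 = -160/3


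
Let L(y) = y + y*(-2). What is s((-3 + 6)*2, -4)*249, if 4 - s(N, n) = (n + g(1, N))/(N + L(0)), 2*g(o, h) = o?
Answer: 4565/4 ≈ 1141.3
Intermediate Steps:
L(y) = -y (L(y) = y - 2*y = -y)
g(o, h) = o/2
s(N, n) = 4 - (½ + n)/N (s(N, n) = 4 - (n + (½)*1)/(N - 1*0) = 4 - (n + ½)/(N + 0) = 4 - (½ + n)/N)
s((-3 + 6)*2, -4)*249 = ((-½ - 1*(-4) + 4*((-3 + 6)*2))/(((-3 + 6)*2)))*249 = ((-½ + 4 + 4*(3*2))/((3*2)))*249 = ((-½ + 4 + 4*6)/6)*249 = ((-½ + 4 + 24)/6)*249 = ((⅙)*(55/2))*249 = (55/12)*249 = 4565/4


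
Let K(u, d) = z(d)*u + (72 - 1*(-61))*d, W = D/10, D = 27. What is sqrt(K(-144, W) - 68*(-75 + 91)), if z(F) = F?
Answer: I*sqrt(111770)/10 ≈ 33.432*I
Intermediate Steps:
W = 27/10 ≈ 2.7000
K(u, d) = 133*d + d*u (K(u, d) = d*u + (72 - 1*(-61))*d = d*u + (72 + 61)*d = d*u + 133*d = 133*d + d*u)
sqrt(K(-144, W) - 68*(-75 + 91)) = sqrt(27*(133 - 144)/10 - 68*(-75 + 91)) = sqrt((27/10)*(-11) - 68*16) = sqrt(-297/10 - 1088) = sqrt(-11177/10) = I*sqrt(111770)/10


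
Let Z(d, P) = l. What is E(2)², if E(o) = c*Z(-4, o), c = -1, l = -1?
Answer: 1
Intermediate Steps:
Z(d, P) = -1
E(o) = 1 (E(o) = -1*(-1) = 1)
E(2)² = 1² = 1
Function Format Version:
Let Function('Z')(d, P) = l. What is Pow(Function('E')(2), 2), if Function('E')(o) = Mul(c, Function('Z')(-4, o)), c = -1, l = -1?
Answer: 1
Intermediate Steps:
Function('Z')(d, P) = -1
Function('E')(o) = 1 (Function('E')(o) = Mul(-1, -1) = 1)
Pow(Function('E')(2), 2) = Pow(1, 2) = 1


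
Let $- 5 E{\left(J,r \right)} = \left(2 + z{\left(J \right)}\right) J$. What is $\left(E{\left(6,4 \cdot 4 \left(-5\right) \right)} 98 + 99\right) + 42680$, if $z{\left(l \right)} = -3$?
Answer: $\frac{214483}{5} \approx 42897.0$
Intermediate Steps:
$E{\left(J,r \right)} = \frac{J}{5}$ ($E{\left(J,r \right)} = - \frac{\left(2 - 3\right) J}{5} = - \frac{\left(-1\right) J}{5} = \frac{J}{5}$)
$\left(E{\left(6,4 \cdot 4 \left(-5\right) \right)} 98 + 99\right) + 42680 = \left(\frac{1}{5} \cdot 6 \cdot 98 + 99\right) + 42680 = \left(\frac{6}{5} \cdot 98 + 99\right) + 42680 = \left(\frac{588}{5} + 99\right) + 42680 = \frac{1083}{5} + 42680 = \frac{214483}{5}$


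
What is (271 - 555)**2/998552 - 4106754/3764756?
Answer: -237322328767/234956539582 ≈ -1.0101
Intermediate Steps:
(271 - 555)**2/998552 - 4106754/3764756 = (-284)**2*(1/998552) - 4106754*1/3764756 = 80656*(1/998552) - 2053377/1882378 = 10082/124819 - 2053377/1882378 = -237322328767/234956539582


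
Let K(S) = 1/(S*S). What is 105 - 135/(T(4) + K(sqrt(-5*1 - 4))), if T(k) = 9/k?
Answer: 3225/77 ≈ 41.883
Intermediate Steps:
K(S) = S**(-2) (K(S) = 1/(S**2) = S**(-2))
105 - 135/(T(4) + K(sqrt(-5*1 - 4))) = 105 - 135/(9/4 + (sqrt(-5*1 - 4))**(-2)) = 105 - 135/(9*(1/4) + (sqrt(-5 - 4))**(-2)) = 105 - 135/(9/4 + (sqrt(-9))**(-2)) = 105 - 135/(9/4 + (3*I)**(-2)) = 105 - 135/(9/4 - 1/9) = 105 - 135/77/36 = 105 - 135*36/77 = 105 - 4860/77 = 3225/77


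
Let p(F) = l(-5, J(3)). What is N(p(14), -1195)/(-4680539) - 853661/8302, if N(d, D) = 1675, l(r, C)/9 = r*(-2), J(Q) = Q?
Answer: -3995607509129/38857834778 ≈ -102.83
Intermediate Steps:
l(r, C) = -18*r (l(r, C) = 9*(r*(-2)) = 9*(-2*r) = -18*r)
p(F) = 90 (p(F) = -18*(-5) = 90)
N(p(14), -1195)/(-4680539) - 853661/8302 = 1675/(-4680539) - 853661/8302 = 1675*(-1/4680539) - 853661*1/8302 = -1675/4680539 - 853661/8302 = -3995607509129/38857834778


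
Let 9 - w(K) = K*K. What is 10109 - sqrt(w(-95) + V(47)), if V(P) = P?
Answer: 10109 - I*sqrt(8969) ≈ 10109.0 - 94.705*I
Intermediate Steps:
w(K) = 9 - K**2 (w(K) = 9 - K*K = 9 - K**2)
10109 - sqrt(w(-95) + V(47)) = 10109 - sqrt((9 - 1*(-95)**2) + 47) = 10109 - sqrt((9 - 1*9025) + 47) = 10109 - sqrt((9 - 9025) + 47) = 10109 - sqrt(-9016 + 47) = 10109 - sqrt(-8969) = 10109 - I*sqrt(8969)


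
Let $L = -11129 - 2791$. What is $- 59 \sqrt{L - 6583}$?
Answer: $- 59 i \sqrt{20503} \approx - 8448.1 i$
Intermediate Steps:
$L = -13920$ ($L = -11129 - 2791 = -13920$)
$- 59 \sqrt{L - 6583} = - 59 \sqrt{-13920 - 6583} = - 59 \sqrt{-20503} = - 59 i \sqrt{20503}$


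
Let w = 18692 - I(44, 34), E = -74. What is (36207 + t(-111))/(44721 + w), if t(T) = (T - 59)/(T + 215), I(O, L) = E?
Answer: 1882679/3301324 ≈ 0.57028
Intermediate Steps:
I(O, L) = -74
w = 18766 (w = 18692 - 1*(-74) = 18692 + 74 = 18766)
t(T) = (-59 + T)/(215 + T)
(36207 + t(-111))/(44721 + w) = (36207 + (-59 - 111)/(215 - 111))/(44721 + 18766) = (36207 - 170/104)/63487 = (36207 + (1/104)*(-170))*(1/63487) = (36207 - 85/52)*(1/63487) = (1882679/52)*(1/63487) = 1882679/3301324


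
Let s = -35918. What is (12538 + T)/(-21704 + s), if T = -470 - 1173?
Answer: -10895/57622 ≈ -0.18908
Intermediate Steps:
T = -1643
(12538 + T)/(-21704 + s) = (12538 - 1643)/(-21704 - 35918) = 10895/(-57622) = 10895*(-1/57622) = -10895/57622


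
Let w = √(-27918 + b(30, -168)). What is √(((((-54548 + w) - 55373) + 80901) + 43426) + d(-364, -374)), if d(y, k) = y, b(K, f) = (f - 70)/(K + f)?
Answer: √(66853962 + 69*I*√132909387)/69 ≈ 118.5 + 0.70498*I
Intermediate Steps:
b(K, f) = (-70 + f)/(K + f)
w = I*√132909387/69 (w = √(-27918 + (-70 - 168)/(30 - 168)) = √(-27918 - 238/(-138)) = √(-27918 - 1/138*(-238)) = √(-27918 + 119/69) = √(-1926223/69) = I*√132909387/69 ≈ 167.08*I)
√(((((-54548 + w) - 55373) + 80901) + 43426) + d(-364, -374)) = √(((((-54548 + I*√132909387/69) - 55373) + 80901) + 43426) - 364) = √((((-109921 + I*√132909387/69) + 80901) + 43426) - 364) = √(((-29020 + I*√132909387/69) + 43426) - 364) = √((14406 + I*√132909387/69) - 364) = √(14042 + I*√132909387/69)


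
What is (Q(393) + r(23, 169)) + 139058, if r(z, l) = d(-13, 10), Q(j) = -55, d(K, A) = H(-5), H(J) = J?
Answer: 138998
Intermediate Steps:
d(K, A) = -5
r(z, l) = -5
(Q(393) + r(23, 169)) + 139058 = (-55 - 5) + 139058 = -60 + 139058 = 138998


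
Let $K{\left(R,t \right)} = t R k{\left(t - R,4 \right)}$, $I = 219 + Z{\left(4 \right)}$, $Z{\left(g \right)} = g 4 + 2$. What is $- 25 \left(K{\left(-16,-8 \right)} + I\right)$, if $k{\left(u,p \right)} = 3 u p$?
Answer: $-313125$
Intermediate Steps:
$k{\left(u,p \right)} = 3 p u$
$Z{\left(g \right)} = 2 + 4 g$ ($Z{\left(g \right)} = 4 g + 2 = 2 + 4 g$)
$I = 237$ ($I = 219 + \left(2 + 4 \cdot 4\right) = 219 + \left(2 + 16\right) = 219 + 18 = 237$)
$K{\left(R,t \right)} = R t \left(- 12 R + 12 t\right)$ ($K{\left(R,t \right)} = t R 3 \cdot 4 \left(t - R\right) = R t \left(- 12 R + 12 t\right)$)
$- 25 \left(K{\left(-16,-8 \right)} + I\right) = - 25 \left(12 \left(-16\right) \left(-8\right) \left(-8 - -16\right) + 237\right) = - 25 \left(12 \left(-16\right) \left(-8\right) \left(-8 + 16\right) + 237\right) = - 25 \left(12 \left(-16\right) \left(-8\right) 8 + 237\right) = - 25 \left(12288 + 237\right) = \left(-25\right) 12525 = -313125$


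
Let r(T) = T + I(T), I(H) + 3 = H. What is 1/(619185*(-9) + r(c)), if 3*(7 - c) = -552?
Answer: -1/5572286 ≈ -1.7946e-7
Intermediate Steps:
c = 191 (c = 7 - ⅓*(-552) = 7 + 184 = 191)
I(H) = -3 + H
r(T) = -3 + 2*T (r(T) = T + (-3 + T) = -3 + 2*T)
1/(619185*(-9) + r(c)) = 1/(619185*(-9) + (-3 + 2*191)) = 1/(-5572665 + (-3 + 382)) = 1/(-5572665 + 379) = 1/(-5572286) = -1/5572286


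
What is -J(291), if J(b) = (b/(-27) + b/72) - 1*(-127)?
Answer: -8659/72 ≈ -120.26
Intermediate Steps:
J(b) = 127 - 5*b/216 (J(b) = (b*(-1/27) + b*(1/72)) + 127 = (-b/27 + b/72) + 127 = -5*b/216 + 127 = 127 - 5*b/216)
-J(291) = -(127 - 5/216*291) = -(127 - 485/72) = -1*8659/72 = -8659/72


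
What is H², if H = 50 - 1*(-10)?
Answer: 3600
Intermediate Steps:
H = 60 (H = 50 + 10 = 60)
H² = 60² = 3600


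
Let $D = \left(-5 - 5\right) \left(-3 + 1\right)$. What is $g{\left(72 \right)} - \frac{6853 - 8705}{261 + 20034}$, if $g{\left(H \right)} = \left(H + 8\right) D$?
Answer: $\frac{32473852}{20295} \approx 1600.1$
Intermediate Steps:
$D = 20$ ($D = \left(-10\right) \left(-2\right) = 20$)
$g{\left(H \right)} = 160 + 20 H$ ($g{\left(H \right)} = \left(H + 8\right) 20 = \left(8 + H\right) 20 = 160 + 20 H$)
$g{\left(72 \right)} - \frac{6853 - 8705}{261 + 20034} = \left(160 + 20 \cdot 72\right) - \frac{6853 - 8705}{261 + 20034} = \left(160 + 1440\right) - - \frac{1852}{20295} = 1600 - \left(-1852\right) \frac{1}{20295} = 1600 - - \frac{1852}{20295} = 1600 + \frac{1852}{20295} = \frac{32473852}{20295}$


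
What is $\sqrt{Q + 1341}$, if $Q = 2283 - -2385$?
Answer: $\sqrt{6009} \approx 77.518$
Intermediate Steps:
$Q = 4668$ ($Q = 2283 + 2385 = 4668$)
$\sqrt{Q + 1341} = \sqrt{4668 + 1341} = \sqrt{6009}$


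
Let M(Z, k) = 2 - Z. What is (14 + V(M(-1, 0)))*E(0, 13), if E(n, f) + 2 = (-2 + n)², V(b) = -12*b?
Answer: -44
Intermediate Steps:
E(n, f) = -2 + (-2 + n)²
(14 + V(M(-1, 0)))*E(0, 13) = (14 - 12*(2 - 1*(-1)))*(-2 + (-2 + 0)²) = (14 - 12*(2 + 1))*(-2 + (-2)²) = (14 - 12*3)*(-2 + 4) = (14 - 36)*2 = -22*2 = -44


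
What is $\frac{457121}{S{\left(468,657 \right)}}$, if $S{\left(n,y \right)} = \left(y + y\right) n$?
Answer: $\frac{457121}{614952} \approx 0.74334$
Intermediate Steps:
$S{\left(n,y \right)} = 2 n y$ ($S{\left(n,y \right)} = 2 y n = 2 n y$)
$\frac{457121}{S{\left(468,657 \right)}} = \frac{457121}{2 \cdot 468 \cdot 657} = \frac{457121}{614952}$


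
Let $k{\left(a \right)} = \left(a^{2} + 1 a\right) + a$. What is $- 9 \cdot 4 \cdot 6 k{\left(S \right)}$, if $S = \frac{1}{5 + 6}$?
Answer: $- \frac{4968}{121} \approx -41.058$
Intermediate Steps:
$S = \frac{1}{11} \approx 0.090909$
$k{\left(a \right)} = a^{2} + 2 a$ ($k{\left(a \right)} = \left(a^{2} + a\right) + a = \left(a + a^{2}\right) + a = a^{2} + 2 a$)
$- 9 \cdot 4 \cdot 6 k{\left(S \right)} = - 9 \cdot 4 \cdot 6 \frac{2 + \frac{1}{11}}{11} = - 9 \cdot 24 \cdot \frac{1}{11} \cdot \frac{23}{11} = - 9 \cdot 24 \cdot \frac{23}{121} = \left(-9\right) \frac{552}{121} = - \frac{4968}{121}$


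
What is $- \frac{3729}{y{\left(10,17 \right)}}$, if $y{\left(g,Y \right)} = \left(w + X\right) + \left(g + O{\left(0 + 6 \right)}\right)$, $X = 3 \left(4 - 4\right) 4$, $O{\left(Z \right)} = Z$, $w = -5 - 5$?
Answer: $- \frac{1243}{2} \approx -621.5$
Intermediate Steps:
$w = -10$
$X = 0$ ($X = 3 \left(4 - 4\right) 4 = 3 \cdot 0 \cdot 4 = 0 \cdot 4 = 0$)
$y{\left(g,Y \right)} = -4 + g$ ($y{\left(g,Y \right)} = \left(-10 + 0\right) + \left(g + \left(0 + 6\right)\right) = -10 + \left(g + 6\right) = -10 + \left(6 + g\right) = -4 + g$)
$- \frac{3729}{y{\left(10,17 \right)}} = - \frac{3729}{-4 + 10} = - \frac{3729}{6} = \left(-3729\right) \frac{1}{6} = - \frac{1243}{2}$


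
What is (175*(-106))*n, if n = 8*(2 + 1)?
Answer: -445200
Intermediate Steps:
n = 24 (n = 8*3 = 24)
(175*(-106))*n = (175*(-106))*24 = -18550*24 = -445200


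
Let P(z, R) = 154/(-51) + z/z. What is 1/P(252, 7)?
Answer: -51/103 ≈ -0.49515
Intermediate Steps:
P(z, R) = -103/51 (P(z, R) = 154*(-1/51) + 1 = -154/51 + 1 = -103/51)
1/P(252, 7) = 1/(-103/51) = -51/103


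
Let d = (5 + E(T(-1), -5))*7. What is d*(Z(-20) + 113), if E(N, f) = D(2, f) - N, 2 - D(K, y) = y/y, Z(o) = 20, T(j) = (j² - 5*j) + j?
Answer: 931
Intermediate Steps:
T(j) = j² - 4*j
D(K, y) = 1 (D(K, y) = 2 - y/y = 2 - 1*1 = 2 - 1 = 1)
E(N, f) = 1 - N
d = 7 (d = (5 + (1 - (-1)*(-4 - 1)))*7 = (5 + (1 - (-1)*(-5)))*7 = (5 + (1 - 1*5))*7 = (5 + (1 - 5))*7 = (5 - 4)*7 = 1*7 = 7)
d*(Z(-20) + 113) = 7*(20 + 113) = 7*133 = 931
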